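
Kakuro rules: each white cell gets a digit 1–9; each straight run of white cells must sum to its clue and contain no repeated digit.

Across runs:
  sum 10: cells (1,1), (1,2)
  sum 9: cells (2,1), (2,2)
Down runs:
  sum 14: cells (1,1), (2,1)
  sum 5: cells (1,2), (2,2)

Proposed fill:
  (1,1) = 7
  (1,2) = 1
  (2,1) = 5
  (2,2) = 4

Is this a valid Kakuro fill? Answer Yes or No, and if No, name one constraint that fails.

No — the down run (1,1)–(2,1) sums to 12, not 14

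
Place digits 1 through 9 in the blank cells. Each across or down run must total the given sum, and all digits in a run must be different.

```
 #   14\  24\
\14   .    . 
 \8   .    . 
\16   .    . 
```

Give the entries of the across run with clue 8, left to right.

1 7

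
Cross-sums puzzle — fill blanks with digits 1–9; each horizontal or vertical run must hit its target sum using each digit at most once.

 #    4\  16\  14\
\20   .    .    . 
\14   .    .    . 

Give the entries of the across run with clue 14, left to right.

4 in 2 cells must be {1,3}; 16 in 2 cells must be {7,9}.
The 20 across and the 4 down share only 3, so R1C1 = 3.
Given what's placed, R1C2 must be 9 to fit the 20 across and 16 down.
R1C3 = 20 − 12 = 8 completes the 20 across.
R2C1 = 4 − 3 = 1 completes the 4 down.
R2C2 = 16 − 9 = 7 completes the 16 down.
R2C3 = 14 − 8 = 6 completes the 14 across.

1 7 6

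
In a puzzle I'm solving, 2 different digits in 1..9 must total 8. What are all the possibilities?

{1,7}; {2,6}; {3,5}

2 distinct digits from 1–9 sum between 3 and 17.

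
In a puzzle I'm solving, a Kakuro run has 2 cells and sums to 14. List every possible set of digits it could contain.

2 distinct digits from 1–9 sum between 3 and 17.

{5,9}; {6,8}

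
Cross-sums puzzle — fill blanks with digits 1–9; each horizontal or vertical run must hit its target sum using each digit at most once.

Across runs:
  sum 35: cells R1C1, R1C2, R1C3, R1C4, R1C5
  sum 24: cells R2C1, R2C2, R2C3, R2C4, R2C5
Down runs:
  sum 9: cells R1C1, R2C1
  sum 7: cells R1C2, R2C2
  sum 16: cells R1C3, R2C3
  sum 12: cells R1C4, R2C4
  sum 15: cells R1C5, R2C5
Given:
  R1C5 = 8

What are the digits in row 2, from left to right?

35 in 5 cells must be {5,6,7,8,9}; 16 in 2 cells must be {7,9}.
R2C5 = 15 − 8 = 7 completes the 15 down.
R2C3 = 9: the only remaining digit allowed by both the 24 across and the 16 down.
R1C3 = 16 − 9 = 7 completes the 16 down.
No cell is forced outright now. R1C4 can only be 5 or 9 (the digits allowed by both its 35 across and its 12 down). If R1C4 = 5: that forces R1C1 = 6, after which R1C2 would have to be in {9} for the 35 across but in {1,2,3,4,5,6} for the 7 down — contradiction. So R1C4 = 9.
R2C4 = 12 − 9 = 3 completes the 12 down.
No cell is forced outright now. R2C1 can only be 1 or 4 (the digits allowed by both its 24 across and its 9 down). If R2C1 = 1: then R1C1 would have to be in {5,6} for the 35 across but in {8} for the 9 down — contradiction. So R2C1 = 4.
R1C1 = 9 − 4 = 5 completes the 9 down.
R1C2 = 35 − 29 = 6 completes the 35 across.
R2C2 = 24 − 23 = 1 completes the 24 across.

4 1 9 3 7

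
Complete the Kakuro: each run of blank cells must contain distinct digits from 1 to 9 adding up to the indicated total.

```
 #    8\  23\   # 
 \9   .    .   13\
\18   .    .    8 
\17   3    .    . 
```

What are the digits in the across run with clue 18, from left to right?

23 in 3 cells must be {6,8,9}.
R3C3 = 13 − 8 = 5 completes the 13 down.
R3C2 = 17 − 8 = 9 completes the 17 across.
R2C2 = 6: the only remaining digit allowed by both the 18 across and the 23 down.
R1C2 = 23 − 15 = 8 completes the 23 down.
R2C1 = 18 − 14 = 4 completes the 18 across.
R1C1 = 9 − 8 = 1 completes the 9 across.

4 6 8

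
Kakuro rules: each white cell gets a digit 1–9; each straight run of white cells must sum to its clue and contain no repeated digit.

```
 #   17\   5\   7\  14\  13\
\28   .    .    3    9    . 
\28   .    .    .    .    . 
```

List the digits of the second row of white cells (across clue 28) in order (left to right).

17 in 2 cells must be {8,9}.
R1C1 = 8: the only remaining digit allowed by both the 28 across and the 17 down.
R2C1 = 17 − 8 = 9 completes the 17 down.
R2C3 = 7 − 3 = 4 completes the 7 down.
R2C4 = 14 − 9 = 5 completes the 14 down.
Nothing is forced directly, so branch on R2C2, whose candidates are 2 or 3. If R2C2 = 2: then R1C2 would have to be in {1,2,6,7} for the 28 across but in {3} for the 5 down — contradiction. So R2C2 = 3.
R1C2 = 5 − 3 = 2 completes the 5 down.
R1C5 = 28 − 22 = 6 completes the 28 across.
R2C5 = 28 − 21 = 7 completes the 28 across.

9 3 4 5 7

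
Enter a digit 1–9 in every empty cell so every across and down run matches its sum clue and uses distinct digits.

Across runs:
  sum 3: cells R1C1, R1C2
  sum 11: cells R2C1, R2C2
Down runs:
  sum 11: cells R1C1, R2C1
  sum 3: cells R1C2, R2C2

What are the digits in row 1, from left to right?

3 in 2 cells must be {1,2}.
The 3 across and the 11 down share only 2, so R1C1 = 2.
R1C2 = 3 − 2 = 1 completes the 3 across.
R2C1 = 11 − 2 = 9 completes the 11 down.
R2C2 = 11 − 9 = 2 completes the 11 across.

2, 1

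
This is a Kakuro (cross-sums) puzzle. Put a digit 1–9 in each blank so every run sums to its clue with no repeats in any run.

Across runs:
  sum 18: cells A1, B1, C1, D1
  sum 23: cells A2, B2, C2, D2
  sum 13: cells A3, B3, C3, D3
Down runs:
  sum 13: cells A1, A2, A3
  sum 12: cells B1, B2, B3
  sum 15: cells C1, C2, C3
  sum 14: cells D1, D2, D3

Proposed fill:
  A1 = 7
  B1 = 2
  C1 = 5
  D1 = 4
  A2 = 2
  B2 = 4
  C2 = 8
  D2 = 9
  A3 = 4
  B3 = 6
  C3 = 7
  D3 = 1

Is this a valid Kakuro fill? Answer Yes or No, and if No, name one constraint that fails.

No — the down run C1–C3 sums to 20, not 15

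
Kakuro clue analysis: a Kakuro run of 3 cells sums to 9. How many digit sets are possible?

3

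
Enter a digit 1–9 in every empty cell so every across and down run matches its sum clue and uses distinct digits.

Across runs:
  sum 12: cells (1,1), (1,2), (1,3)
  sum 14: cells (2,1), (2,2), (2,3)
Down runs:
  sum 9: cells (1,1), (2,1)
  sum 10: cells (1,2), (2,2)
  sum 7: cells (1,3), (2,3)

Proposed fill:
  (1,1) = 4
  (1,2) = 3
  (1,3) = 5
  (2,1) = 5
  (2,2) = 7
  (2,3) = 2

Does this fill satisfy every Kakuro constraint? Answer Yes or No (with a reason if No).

Across: 4+3+5=12; 5+7+2=14. Down: 4+5=9; 3+7=10; 5+2=7. No digit repeats within any run.

Yes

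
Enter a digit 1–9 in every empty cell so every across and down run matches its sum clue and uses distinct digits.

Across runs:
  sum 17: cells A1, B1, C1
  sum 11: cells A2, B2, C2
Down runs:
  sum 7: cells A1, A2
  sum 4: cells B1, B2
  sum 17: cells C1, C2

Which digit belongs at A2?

2

4 in 2 cells must be {1,3}; 17 in 2 cells must be {8,9}.
The 11 across and the 17 down share only 8, so C2 = 8.
C1 = 17 − 8 = 9 completes the 17 down.
Given what's placed, B2 must be 1 to fit the 11 across and 4 down.
B1 = 4 − 1 = 3 completes the 4 down.
A2 = 11 − 9 = 2 completes the 11 across.
A1 = 17 − 12 = 5 completes the 17 across.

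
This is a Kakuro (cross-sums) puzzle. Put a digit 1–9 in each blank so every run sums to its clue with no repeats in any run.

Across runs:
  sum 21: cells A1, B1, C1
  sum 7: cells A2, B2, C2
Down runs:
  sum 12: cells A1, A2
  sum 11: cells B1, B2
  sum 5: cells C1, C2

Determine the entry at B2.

2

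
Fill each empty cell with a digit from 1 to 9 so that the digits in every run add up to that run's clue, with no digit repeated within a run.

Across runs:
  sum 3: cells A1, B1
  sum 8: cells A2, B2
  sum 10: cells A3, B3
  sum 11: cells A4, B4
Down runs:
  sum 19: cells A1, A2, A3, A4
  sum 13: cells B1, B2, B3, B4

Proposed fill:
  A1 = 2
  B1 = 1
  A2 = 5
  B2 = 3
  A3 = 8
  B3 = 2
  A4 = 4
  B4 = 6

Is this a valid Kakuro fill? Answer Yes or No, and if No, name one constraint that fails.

No — the across run A4–B4 sums to 10, not 11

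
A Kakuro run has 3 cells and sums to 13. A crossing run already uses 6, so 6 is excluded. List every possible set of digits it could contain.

{1,3,9}; {1,4,8}; {1,5,7}; {2,3,8}; {2,4,7}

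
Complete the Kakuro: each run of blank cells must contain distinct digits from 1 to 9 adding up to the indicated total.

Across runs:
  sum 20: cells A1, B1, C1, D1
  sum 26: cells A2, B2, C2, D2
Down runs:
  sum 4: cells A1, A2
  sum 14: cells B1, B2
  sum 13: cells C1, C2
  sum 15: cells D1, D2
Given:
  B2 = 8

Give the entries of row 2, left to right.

3, 8, 9, 6

4 in 2 cells must be {1,3}.
B1 = 14 − 8 = 6 completes the 14 down.
A2 = 3: the only remaining digit allowed by both the 26 across and the 4 down.
A1 = 4 − 3 = 1 completes the 4 down.
No cell is forced outright now. C2 can only be 6 or 9 (the digits allowed by both its 26 across and its 13 down). If C2 = 6: then C1 would have to be in {4,5,8,9} for the 20 across but in {7} for the 13 down — contradiction. So C2 = 9.
C1 = 13 − 9 = 4 completes the 13 down.
D1 = 20 − 11 = 9 completes the 20 across.
D2 = 26 − 20 = 6 completes the 26 across.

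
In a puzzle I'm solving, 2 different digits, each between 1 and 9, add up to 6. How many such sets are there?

2

2 distinct digits from 1–9 sum between 3 and 17.
Enumerating: {1,5}, {2,4}.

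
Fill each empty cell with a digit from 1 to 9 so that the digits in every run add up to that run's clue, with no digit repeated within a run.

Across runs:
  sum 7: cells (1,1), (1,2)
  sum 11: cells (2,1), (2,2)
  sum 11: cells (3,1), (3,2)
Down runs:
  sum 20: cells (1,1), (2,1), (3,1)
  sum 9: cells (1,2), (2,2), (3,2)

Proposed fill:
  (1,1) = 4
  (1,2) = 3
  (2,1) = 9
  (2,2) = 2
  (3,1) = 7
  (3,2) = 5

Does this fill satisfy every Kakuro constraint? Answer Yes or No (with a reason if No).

No — the down run (1,2)–(3,2) sums to 10, not 9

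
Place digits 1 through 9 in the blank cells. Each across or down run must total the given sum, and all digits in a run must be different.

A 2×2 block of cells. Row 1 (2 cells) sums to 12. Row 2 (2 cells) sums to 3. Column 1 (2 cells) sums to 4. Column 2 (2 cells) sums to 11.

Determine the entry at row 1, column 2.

3 in 2 cells must be {1,2}; 4 in 2 cells must be {1,3}.
The 12 across and the 4 down share only 3, so (1,1) = 3.
(1,2) = 12 − 3 = 9 completes the 12 across.
(2,1) = 4 − 3 = 1 completes the 4 down.
(2,2) = 3 − 1 = 2 completes the 3 across.

9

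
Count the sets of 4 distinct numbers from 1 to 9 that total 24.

4 distinct digits from 1–9 sum between 10 and 30.

8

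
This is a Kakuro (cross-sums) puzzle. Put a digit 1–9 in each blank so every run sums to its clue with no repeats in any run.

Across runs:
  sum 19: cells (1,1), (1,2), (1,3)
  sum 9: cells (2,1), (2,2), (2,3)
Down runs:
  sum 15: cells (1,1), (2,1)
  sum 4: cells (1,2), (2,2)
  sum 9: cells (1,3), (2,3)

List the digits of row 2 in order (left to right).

6 1 2

4 in 2 cells must be {1,3}.
The 19 across and the 4 down share only 3, so (1,2) = 3.
Given what's placed, (1,3) must be 7 to fit the 19 across and 9 down.
(2,1) = 6: only digit in both the 9-across and 15-down candidate sets.
(2,2) = 4 − 3 = 1 completes the 4 down.
(2,3) = 9 − 7 = 2 completes the 9 across.
(1,1) = 19 − 10 = 9 completes the 19 across.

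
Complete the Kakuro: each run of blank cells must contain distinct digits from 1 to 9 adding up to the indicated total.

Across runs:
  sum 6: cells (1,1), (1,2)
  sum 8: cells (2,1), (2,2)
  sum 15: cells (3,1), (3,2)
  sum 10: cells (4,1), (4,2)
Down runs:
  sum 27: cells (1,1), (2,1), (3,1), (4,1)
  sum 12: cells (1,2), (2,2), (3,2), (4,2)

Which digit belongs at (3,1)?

Only 6 fits (3,2) under both its across sum 15 and down sum 12.
(3,1) = 15 − 6 = 9 completes the 15 across.
Nothing is forced directly, so branch on (1,1), whose candidates are 4 or 5. If (1,1) = 4: that forces (1,2) = 2, (2,1) = 6, after which (2,2) would have to be in {2} for the 8 across but in {1,3} for the 12 down — contradiction. So (1,1) = 5.
(1,2) = 6 − 5 = 1 completes the 6 across.
No cell is forced outright now. (2,1) can only be 6 or 7 (the digits allowed by both its 8 across and its 27 down). If (2,1) = 7: then (2,2) would have to be in {1} for the 8 across but in {2,3} for the 12 down — contradiction. So (2,1) = 6.
(2,2) = 8 − 6 = 2 completes the 8 across.
(4,1) = 27 − 20 = 7 completes the 27 down.
(4,2) = 10 − 7 = 3 completes the 10 across.

9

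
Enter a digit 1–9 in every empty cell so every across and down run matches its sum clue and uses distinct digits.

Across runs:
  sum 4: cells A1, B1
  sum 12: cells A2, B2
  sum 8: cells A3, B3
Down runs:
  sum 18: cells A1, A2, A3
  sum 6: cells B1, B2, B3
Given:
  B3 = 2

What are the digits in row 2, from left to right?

4 in 2 cells must be {1,3}; 6 in 3 cells must be {1,2,3}.
B2 = 3: the only remaining digit allowed by both the 12 across and the 6 down.
A3 = 8 − 2 = 6 completes the 8 across.
Given what's placed, A1 must be 3 to fit the 4 across and 18 down.
B1 = 4 − 3 = 1 completes the 4 across.
A2 = 12 − 3 = 9 completes the 12 across.

9 3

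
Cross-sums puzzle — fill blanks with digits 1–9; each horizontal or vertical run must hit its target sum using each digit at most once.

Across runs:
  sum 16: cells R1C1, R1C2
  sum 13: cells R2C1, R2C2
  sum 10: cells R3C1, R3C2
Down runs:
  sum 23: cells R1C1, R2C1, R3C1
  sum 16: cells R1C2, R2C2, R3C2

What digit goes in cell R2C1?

8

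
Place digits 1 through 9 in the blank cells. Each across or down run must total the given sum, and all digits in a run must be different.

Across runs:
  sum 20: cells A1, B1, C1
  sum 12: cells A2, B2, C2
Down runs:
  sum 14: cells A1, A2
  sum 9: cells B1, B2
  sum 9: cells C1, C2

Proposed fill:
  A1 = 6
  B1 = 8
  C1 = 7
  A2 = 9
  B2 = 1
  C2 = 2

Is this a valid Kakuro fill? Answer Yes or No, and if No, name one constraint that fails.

No — the across run A1–C1 sums to 21, not 20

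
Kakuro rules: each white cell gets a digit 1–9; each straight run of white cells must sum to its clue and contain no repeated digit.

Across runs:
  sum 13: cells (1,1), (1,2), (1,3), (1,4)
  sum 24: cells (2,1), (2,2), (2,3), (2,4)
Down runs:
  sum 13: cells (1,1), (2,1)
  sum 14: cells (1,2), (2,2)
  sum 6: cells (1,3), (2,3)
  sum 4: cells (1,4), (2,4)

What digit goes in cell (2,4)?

3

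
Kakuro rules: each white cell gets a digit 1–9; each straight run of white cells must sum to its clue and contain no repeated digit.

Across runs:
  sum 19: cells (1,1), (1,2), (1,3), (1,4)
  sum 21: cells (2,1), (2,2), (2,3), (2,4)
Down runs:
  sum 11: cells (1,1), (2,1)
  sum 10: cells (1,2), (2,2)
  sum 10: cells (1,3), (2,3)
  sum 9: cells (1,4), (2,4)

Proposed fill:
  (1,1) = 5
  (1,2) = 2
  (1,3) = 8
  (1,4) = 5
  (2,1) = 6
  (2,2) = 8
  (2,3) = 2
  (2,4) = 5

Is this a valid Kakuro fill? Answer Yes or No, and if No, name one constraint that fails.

No — the down run (1,4)–(2,4) sums to 10, not 9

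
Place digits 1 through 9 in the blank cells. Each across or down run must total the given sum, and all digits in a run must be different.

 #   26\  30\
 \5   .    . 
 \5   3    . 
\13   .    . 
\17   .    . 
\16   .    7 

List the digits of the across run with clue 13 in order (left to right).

5, 8

17 in 2 cells must be {8,9}; 16 in 2 cells must be {7,9}.
R2C2 = 5 − 3 = 2 completes the 5 across.
R5C1 = 16 − 7 = 9 completes the 16 across.
R1C2 = 4: the only remaining digit allowed by both the 5 across and the 30 down.
R4C1 = 8: the only remaining digit allowed by both the 17 across and the 26 down.
R4C2 = 17 − 8 = 9 completes the 17 across.
R1C1 = 5 − 4 = 1 completes the 5 across.
R3C1 = 26 − 21 = 5 completes the 26 down.
R3C2 = 13 − 5 = 8 completes the 13 across.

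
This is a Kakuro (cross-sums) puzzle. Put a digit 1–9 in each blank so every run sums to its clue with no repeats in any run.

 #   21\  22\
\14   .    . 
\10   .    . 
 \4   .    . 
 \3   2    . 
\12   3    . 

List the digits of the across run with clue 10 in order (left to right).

6, 4

4 in 2 cells must be {1,3}; 3 in 2 cells must be {1,2}.
R3C1 = 1: the only remaining digit allowed by both the 4 across and the 21 down.
R3C2 = 4 − 1 = 3 completes the 4 across.
R4C2 = 3 − 2 = 1 completes the 3 across.
R5C2 = 12 − 3 = 9 completes the 12 across.
Given what's placed, R1C2 must be 5 to fit the 14 across and 22 down.
R2C2 = 22 − 18 = 4 completes the 22 down.
R1C1 = 14 − 5 = 9 completes the 14 across.
R2C1 = 10 − 4 = 6 completes the 10 across.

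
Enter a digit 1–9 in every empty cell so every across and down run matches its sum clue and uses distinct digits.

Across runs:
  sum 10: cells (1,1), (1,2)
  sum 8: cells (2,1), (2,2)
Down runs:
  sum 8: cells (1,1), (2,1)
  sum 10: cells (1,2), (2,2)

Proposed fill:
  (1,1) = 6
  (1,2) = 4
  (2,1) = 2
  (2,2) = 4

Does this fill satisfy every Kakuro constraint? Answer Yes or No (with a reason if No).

No — the down run (1,2)–(2,2) sums to 8, not 10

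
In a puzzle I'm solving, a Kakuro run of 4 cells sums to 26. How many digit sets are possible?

5

4 distinct digits from 1–9 sum between 10 and 30.
Enumerating: {2,7,8,9}, {3,6,8,9}, {4,5,8,9}, {4,6,7,9}, {5,6,7,8}.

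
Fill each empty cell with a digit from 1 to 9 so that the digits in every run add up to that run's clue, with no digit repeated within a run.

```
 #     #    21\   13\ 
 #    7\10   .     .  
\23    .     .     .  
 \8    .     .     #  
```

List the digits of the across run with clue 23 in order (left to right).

6, 8, 9

23 in 3 cells must be {6,8,9}.
The 23 across and the 7 down share only 6, so R2C1 = 6.
R3C1 = 7 − 6 = 1 completes the 7 down.
R3C2 = 8 − 1 = 7 completes the 8 across.
No cell is forced outright now. R2C2 can only be 8 or 9 (the digits allowed by both its 23 across and its 21 down). If R2C2 = 9: then R1C2 would have to be in {1,2,3,4,6,7,8,9} for the 10 across but in {5} for the 21 down — contradiction. So R2C2 = 8.
R1C2 = 21 − 15 = 6 completes the 21 down.
R1C3 = 10 − 6 = 4 completes the 10 across.
R2C3 = 23 − 14 = 9 completes the 23 across.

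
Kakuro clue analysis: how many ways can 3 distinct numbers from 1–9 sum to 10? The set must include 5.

2

3 distinct digits from 1–9 sum between 6 and 24.
Keeping only sets containing 5.
Enumerating: {1,4,5}, {2,3,5}.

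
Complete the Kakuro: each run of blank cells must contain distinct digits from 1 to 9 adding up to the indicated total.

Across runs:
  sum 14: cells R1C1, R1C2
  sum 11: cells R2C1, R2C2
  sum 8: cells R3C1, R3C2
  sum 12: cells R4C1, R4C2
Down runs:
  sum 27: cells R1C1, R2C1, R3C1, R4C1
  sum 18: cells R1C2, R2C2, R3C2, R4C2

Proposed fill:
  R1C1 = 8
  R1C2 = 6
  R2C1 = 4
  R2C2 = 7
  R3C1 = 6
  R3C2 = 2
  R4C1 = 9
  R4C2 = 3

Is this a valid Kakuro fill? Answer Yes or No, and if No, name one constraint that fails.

Yes

Across: 8+6=14; 4+7=11; 6+2=8; 9+3=12. Down: 8+4+6+9=27; 6+7+2+3=18. No digit repeats within any run.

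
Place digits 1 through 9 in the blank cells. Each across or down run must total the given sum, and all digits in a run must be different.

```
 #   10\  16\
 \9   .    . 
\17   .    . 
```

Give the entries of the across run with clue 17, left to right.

8, 9

17 in 2 cells must be {8,9}; 16 in 2 cells must be {7,9}.
The 9 across and the 16 down share only 7, so R1C2 = 7.
R2C2 = 16 − 7 = 9 completes the 16 down.
R1C1 = 9 − 7 = 2 completes the 9 across.
R2C1 = 17 − 9 = 8 completes the 17 across.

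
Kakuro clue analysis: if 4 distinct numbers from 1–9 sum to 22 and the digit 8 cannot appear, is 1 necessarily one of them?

No

Counterexample: {2,4,7,9} sums to 22 under that restriction without using 1.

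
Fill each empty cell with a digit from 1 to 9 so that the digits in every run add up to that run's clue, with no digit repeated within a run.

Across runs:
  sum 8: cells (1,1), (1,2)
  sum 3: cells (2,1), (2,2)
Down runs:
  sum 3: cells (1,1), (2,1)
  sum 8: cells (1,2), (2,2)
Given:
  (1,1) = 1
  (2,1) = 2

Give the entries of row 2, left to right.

3 in 2 cells must be {1,2}.
(1,2) = 8 − 1 = 7 completes the 8 across.
(2,2) = 3 − 2 = 1 completes the 3 across.

2 1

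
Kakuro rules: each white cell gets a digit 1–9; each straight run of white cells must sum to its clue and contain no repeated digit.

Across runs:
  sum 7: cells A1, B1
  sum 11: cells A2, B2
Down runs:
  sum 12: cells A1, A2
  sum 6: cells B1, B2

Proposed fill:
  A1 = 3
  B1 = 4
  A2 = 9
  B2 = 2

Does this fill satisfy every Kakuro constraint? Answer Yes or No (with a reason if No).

Yes

Across: 3+4=7; 9+2=11. Down: 3+9=12; 4+2=6. No digit repeats within any run.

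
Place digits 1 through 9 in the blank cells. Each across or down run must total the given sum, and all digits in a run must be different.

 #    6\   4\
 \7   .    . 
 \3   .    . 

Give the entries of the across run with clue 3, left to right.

2 1

3 in 2 cells must be {1,2}; 4 in 2 cells must be {1,3}.
The 3 across and the 4 down share only 1, so R2C2 = 1.
R1C2 = 4 − 1 = 3 completes the 4 down.
R2C1 = 3 − 1 = 2 completes the 3 across.
R1C1 = 7 − 3 = 4 completes the 7 across.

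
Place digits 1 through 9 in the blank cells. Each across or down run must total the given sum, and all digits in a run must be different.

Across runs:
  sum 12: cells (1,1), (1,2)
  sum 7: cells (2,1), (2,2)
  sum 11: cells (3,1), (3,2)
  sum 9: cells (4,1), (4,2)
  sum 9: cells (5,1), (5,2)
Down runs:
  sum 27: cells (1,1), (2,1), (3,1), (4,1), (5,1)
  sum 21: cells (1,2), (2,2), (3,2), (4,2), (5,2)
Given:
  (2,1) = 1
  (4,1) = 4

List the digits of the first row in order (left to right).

5 7

(2,2) = 7 − 1 = 6 completes the 7 across.
(4,2) = 9 − 4 = 5 completes the 9 across.
Given what's placed, (1,2) must be 7 to fit the 12 across and 21 down.
(3,2) = 2: the only remaining digit allowed by both the 11 across and the 21 down.
(5,2) = 21 − 20 = 1 completes the 21 down.
(1,1) = 12 − 7 = 5 completes the 12 across.
(3,1) = 11 − 2 = 9 completes the 11 across.
(5,1) = 9 − 1 = 8 completes the 9 across.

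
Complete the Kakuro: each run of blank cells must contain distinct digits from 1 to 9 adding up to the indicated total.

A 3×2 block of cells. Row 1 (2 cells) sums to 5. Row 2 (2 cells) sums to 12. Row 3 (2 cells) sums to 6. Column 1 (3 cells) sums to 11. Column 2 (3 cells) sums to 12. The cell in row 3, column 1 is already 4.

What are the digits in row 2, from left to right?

5 7

(2,1) = 5: the only remaining digit allowed by both the 12 across and the 11 down.
(2,2) = 12 − 5 = 7 completes the 12 across.
(3,2) = 6 − 4 = 2 completes the 6 across.
(1,1) = 11 − 9 = 2 completes the 11 down.
(1,2) = 5 − 2 = 3 completes the 5 across.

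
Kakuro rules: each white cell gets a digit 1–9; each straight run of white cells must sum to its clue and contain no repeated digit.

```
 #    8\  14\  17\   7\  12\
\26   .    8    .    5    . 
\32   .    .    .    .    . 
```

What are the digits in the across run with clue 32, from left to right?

7 6 8 2 9

17 in 2 cells must be {8,9}.
Given what's placed, R1C3 must be 9 to fit the 26 across and 17 down.
Given what's placed, R1C5 must be 3 to fit the 26 across and 12 down.
R2C2 = 14 − 8 = 6 completes the 14 down.
R2C3 = 17 − 9 = 8 completes the 17 down.
R2C4 = 7 − 5 = 2 completes the 7 down.
R2C5 = 12 − 3 = 9 completes the 12 down.
R1C1 = 26 − 25 = 1 completes the 26 across.
R2C1 = 32 − 25 = 7 completes the 32 across.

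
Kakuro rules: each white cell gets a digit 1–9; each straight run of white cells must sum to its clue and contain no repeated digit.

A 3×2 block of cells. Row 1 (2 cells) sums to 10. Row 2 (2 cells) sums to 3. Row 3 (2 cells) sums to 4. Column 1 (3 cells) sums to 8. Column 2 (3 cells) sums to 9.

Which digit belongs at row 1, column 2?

3 in 2 cells must be {1,2}; 4 in 2 cells must be {1,3}.
Nothing is forced directly, so branch on (2,1), whose candidates are 1 or 2. If (2,1) = 2: that forces (1,1) = 1, after which (1,2) would have to be in {9} for the 10 across but in {1,2,3,4,5,6} for the 9 down — contradiction. So (2,1) = 1.
(2,2) = 3 − 1 = 2 completes the 3 across.
Given what's placed, (3,1) must be 3 to fit the 4 across and 8 down.
(3,2) = 4 − 3 = 1 completes the 4 across.
(1,1) = 8 − 4 = 4 completes the 8 down.
(1,2) = 10 − 4 = 6 completes the 10 across.

6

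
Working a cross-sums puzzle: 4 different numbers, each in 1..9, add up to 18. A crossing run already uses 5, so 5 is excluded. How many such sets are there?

4 distinct digits from 1–9 sum between 10 and 30.
Dropping sets that contain 5.
Enumerating: {1,2,6,9}, {1,2,7,8}, {1,3,6,8}, {1,4,6,7}, {2,3,4,9}, {2,3,6,7}.

6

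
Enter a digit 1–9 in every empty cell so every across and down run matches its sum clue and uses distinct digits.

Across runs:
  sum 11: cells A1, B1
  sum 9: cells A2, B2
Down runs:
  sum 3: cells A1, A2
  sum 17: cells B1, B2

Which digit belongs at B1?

9

3 in 2 cells must be {1,2}; 17 in 2 cells must be {8,9}.
The 11 across and the 3 down share only 2, so A1 = 2.
B1 = 11 − 2 = 9 completes the 11 across.
A2 = 3 − 2 = 1 completes the 3 down.
B2 = 9 − 1 = 8 completes the 9 across.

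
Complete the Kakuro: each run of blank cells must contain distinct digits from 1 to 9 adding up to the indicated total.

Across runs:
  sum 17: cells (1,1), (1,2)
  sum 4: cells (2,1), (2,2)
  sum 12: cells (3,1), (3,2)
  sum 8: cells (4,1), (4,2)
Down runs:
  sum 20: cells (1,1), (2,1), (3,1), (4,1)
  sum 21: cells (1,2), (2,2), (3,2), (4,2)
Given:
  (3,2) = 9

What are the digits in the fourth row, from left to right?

17 in 2 cells must be {8,9}; 4 in 2 cells must be {1,3}.
(1,2) = 8: the only remaining digit allowed by both the 17 across and the 21 down.
(3,1) = 12 − 9 = 3 completes the 12 across.
(1,1) = 17 − 8 = 9 completes the 17 across.
Given what's placed, (2,1) must be 1 to fit the 4 across and 20 down.
(2,2) = 4 − 1 = 3 completes the 4 across.
(4,1) = 20 − 13 = 7 completes the 20 down.
(4,2) = 8 − 7 = 1 completes the 8 across.

7, 1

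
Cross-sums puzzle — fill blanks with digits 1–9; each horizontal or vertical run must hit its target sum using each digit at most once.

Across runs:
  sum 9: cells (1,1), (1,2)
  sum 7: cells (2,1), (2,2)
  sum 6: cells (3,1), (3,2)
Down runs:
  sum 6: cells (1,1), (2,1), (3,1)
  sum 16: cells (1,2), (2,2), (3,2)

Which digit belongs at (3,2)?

6 in 3 cells must be {1,2,3}.
Nothing is forced directly, so branch on (2,1), whose candidates are 1 or 2 or 3. If (2,1) = 1: that forces (2,2) = 6, (3,1) = 2, after which (3,2) would have to be in {4} for the 6 across but in {1,2,3,7,8,9} for the 16 down — contradiction. If (2,1) = 2: that forces (2,2) = 5, (3,1) = 1, after which (3,2) would have to be in {5} for the 6 across but in {2,3,4,7,8,9} for the 16 down — contradiction. So (2,1) = 3.
(2,2) = 7 − 3 = 4 completes the 7 across.
Given what's placed, (3,2) must be 5 to fit the 6 across and 16 down.
(1,2) = 16 − 9 = 7 completes the 16 down.
(3,1) = 6 − 5 = 1 completes the 6 across.
(1,1) = 9 − 7 = 2 completes the 9 across.

5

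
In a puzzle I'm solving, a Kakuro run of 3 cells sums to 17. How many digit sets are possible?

3 distinct digits from 1–9 sum between 6 and 24.

7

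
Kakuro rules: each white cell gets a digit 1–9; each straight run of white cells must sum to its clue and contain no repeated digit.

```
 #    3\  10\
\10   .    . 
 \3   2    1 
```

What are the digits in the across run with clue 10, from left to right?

1, 9

3 in 2 cells must be {1,2}.
R1C1 = 3 − 2 = 1 completes the 3 down.
R1C2 = 10 − 1 = 9 completes the 10 across.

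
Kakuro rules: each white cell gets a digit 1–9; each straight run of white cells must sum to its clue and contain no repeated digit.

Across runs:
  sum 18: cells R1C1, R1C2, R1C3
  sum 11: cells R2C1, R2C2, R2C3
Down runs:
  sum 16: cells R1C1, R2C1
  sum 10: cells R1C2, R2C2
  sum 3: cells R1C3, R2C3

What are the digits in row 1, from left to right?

9 7 2

16 in 2 cells must be {7,9}; 3 in 2 cells must be {1,2}.
The 11 across and the 16 down share only 7, so R2C1 = 7.
Given what's placed, R2C3 must be 1 to fit the 11 across and 3 down.
R1C1 = 16 − 7 = 9 completes the 16 down.
R1C3 = 3 − 1 = 2 completes the 3 down.
R2C2 = 11 − 8 = 3 completes the 11 across.
R1C2 = 18 − 11 = 7 completes the 18 across.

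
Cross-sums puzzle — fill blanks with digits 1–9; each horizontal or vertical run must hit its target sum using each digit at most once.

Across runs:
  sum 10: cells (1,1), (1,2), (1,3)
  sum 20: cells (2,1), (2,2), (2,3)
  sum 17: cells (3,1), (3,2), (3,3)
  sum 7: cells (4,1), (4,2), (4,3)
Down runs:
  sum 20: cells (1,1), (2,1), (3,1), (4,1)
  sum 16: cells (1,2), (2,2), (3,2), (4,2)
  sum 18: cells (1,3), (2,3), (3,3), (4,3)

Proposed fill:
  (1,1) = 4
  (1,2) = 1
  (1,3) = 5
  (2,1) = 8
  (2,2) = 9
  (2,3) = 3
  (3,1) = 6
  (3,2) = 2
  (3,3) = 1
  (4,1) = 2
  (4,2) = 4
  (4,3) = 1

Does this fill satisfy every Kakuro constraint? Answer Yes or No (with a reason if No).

No — the across run (3,1)–(3,3) sums to 9, not 17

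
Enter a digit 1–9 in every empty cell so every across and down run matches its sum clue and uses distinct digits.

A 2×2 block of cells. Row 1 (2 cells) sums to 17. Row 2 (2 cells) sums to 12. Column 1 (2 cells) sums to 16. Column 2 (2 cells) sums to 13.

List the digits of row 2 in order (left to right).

17 in 2 cells must be {8,9}; 16 in 2 cells must be {7,9}.
The 17 across and the 16 down share only 9, so (1,1) = 9.
(1,2) = 17 − 9 = 8 completes the 17 across.
(2,1) = 16 − 9 = 7 completes the 16 down.
(2,2) = 12 − 7 = 5 completes the 12 across.

7 5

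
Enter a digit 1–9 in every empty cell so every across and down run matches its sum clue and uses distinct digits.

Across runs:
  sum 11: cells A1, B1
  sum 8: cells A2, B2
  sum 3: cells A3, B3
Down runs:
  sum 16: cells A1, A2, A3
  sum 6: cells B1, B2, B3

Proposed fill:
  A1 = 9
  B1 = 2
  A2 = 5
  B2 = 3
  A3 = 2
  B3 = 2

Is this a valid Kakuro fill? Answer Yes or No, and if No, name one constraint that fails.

No — the down run B1–B3 sums to 7, not 6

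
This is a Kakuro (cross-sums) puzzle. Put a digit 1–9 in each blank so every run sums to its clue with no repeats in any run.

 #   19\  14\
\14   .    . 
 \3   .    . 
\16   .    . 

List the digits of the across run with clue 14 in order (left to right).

3 in 2 cells must be {1,2}; 16 in 2 cells must be {7,9}.
The 3 across and the 19 down share only 2, so R2C1 = 2.
R2C2 = 3 − 2 = 1 completes the 3 across.
Given what's placed, R3C1 must be 9 to fit the 16 across and 19 down.
R3C2 = 16 − 9 = 7 completes the 16 across.
R1C1 = 19 − 11 = 8 completes the 19 down.
R1C2 = 14 − 8 = 6 completes the 14 across.

8, 6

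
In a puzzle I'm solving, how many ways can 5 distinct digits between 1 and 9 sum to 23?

11

5 distinct digits from 1–9 sum between 15 and 35.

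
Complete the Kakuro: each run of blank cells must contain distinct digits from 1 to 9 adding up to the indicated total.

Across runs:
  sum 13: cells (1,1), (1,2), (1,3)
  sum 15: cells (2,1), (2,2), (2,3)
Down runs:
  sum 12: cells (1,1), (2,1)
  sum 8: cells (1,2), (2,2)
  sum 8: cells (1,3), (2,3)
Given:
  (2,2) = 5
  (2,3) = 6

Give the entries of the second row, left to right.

(1,2) = 8 − 5 = 3 completes the 8 down.
(1,3) = 8 − 6 = 2 completes the 8 down.
(2,1) = 15 − 11 = 4 completes the 15 across.
(1,1) = 13 − 5 = 8 completes the 13 across.

4, 5, 6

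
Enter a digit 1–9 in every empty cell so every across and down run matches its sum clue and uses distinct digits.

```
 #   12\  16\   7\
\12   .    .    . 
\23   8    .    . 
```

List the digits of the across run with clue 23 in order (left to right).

8 9 6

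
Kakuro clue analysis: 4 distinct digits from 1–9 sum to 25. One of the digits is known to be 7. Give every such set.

{1,7,8,9}; {3,6,7,9}; {4,5,7,9}; {4,6,7,8}

4 distinct digits from 1–9 sum between 10 and 30.
Keeping only sets containing 7.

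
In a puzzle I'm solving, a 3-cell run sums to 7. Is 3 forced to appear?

No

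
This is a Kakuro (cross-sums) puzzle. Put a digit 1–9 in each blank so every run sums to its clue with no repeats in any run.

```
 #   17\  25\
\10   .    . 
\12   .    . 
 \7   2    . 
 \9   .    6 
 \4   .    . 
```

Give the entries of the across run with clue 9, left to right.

4 in 2 cells must be {1,3}.
R3C2 = 7 − 2 = 5 completes the 7 across.
R4C1 = 9 − 6 = 3 completes the 9 across.

3, 6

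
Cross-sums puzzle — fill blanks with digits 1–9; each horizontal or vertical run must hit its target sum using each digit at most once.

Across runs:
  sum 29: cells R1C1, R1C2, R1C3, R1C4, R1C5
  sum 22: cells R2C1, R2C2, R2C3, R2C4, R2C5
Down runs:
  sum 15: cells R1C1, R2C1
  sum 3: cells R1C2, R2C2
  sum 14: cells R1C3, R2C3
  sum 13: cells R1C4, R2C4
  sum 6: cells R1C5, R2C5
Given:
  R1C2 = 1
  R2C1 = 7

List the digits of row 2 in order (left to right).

3 in 2 cells must be {1,2}.
R1C1 = 15 − 7 = 8 completes the 15 down.
R2C2 = 3 − 1 = 2 completes the 3 down.
Nothing is forced directly, so branch on R2C5, whose candidates are 1 or 4. If R2C5 = 4: then R1C5 would have to be in {4,5,6,7,9} for the 29 across but in {2} for the 6 down — contradiction. So R2C5 = 1.
R1C5 = 6 − 1 = 5 completes the 6 down.
Nothing is forced directly, so branch on R2C3, whose candidates are 8 or 9. If R2C3 = 9: then R1C3 would have to be in {6,9} for the 29 across but in {5} for the 14 down — contradiction. So R2C3 = 8.
R1C3 = 14 − 8 = 6 completes the 14 down.
R1C4 = 29 − 20 = 9 completes the 29 across.
R2C4 = 22 − 18 = 4 completes the 22 across.

7 2 8 4 1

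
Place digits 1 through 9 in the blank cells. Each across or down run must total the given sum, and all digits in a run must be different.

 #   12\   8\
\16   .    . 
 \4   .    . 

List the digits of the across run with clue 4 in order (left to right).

3 1

16 in 2 cells must be {7,9}; 4 in 2 cells must be {1,3}.
The 16 across and the 8 down share only 7, so R1C2 = 7.
The 4 across and the 12 down share only 3, so R2C1 = 3.
R2C2 = 4 − 3 = 1 completes the 4 across.
R1C1 = 16 − 7 = 9 completes the 16 across.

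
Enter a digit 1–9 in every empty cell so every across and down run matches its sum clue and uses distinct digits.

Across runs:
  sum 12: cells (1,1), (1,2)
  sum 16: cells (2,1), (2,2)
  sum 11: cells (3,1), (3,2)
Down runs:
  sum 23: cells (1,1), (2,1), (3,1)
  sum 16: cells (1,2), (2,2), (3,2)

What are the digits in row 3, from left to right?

6, 5

16 in 2 cells must be {7,9}; 23 in 3 cells must be {6,8,9}.
The 16 across and the 23 down share only 9, so (2,1) = 9.
(2,2) = 16 − 9 = 7 completes the 16 across.
Given what's placed, (1,1) must be 8 to fit the 12 across and 23 down.
(1,2) = 12 − 8 = 4 completes the 12 across.
(3,1) = 23 − 17 = 6 completes the 23 down.
(3,2) = 11 − 6 = 5 completes the 11 across.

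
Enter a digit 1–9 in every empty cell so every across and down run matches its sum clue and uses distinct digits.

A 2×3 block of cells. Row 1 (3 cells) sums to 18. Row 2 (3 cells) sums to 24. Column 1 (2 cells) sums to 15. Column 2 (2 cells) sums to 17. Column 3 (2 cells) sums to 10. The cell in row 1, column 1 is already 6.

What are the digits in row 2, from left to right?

24 in 3 cells must be {7,8,9}; 17 in 2 cells must be {8,9}.
(2,1) = 15 − 6 = 9 completes the 15 down.
(2,2) = 8: the only remaining digit allowed by both the 24 across and the 17 down.
(2,3) = 24 − 17 = 7 completes the 24 across.
(1,2) = 17 − 8 = 9 completes the 17 down.
(1,3) = 18 − 15 = 3 completes the 18 across.

9 8 7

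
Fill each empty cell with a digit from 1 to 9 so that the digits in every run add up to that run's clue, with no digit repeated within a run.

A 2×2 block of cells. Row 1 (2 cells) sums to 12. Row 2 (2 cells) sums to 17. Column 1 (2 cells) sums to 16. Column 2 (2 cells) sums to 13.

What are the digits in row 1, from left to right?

17 in 2 cells must be {8,9}; 16 in 2 cells must be {7,9}.
The 17 across and the 16 down share only 9, so (2,1) = 9.
(2,2) = 17 − 9 = 8 completes the 17 across.
(1,1) = 16 − 9 = 7 completes the 16 down.
(1,2) = 12 − 7 = 5 completes the 12 across.

7, 5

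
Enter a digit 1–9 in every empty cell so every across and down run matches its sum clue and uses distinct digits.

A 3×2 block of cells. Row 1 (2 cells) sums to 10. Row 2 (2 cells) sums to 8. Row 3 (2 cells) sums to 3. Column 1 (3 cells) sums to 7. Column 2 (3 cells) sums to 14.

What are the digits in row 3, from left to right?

2 1

3 in 2 cells must be {1,2}; 7 in 3 cells must be {1,2,4}.
Nothing is forced directly, so branch on (2,1), whose candidates are 1 or 2. If (2,1) = 2: that forces (2,2) = 6, (3,1) = 1, after which (3,2) would have to be in {2} for the 3 across but in {1,3,5,7} for the 14 down — contradiction. So (2,1) = 1.
(2,2) = 8 − 1 = 7 completes the 8 across.
Given what's placed, (3,1) must be 2 to fit the 3 across and 7 down.
(3,2) = 3 − 2 = 1 completes the 3 across.
(1,1) = 7 − 3 = 4 completes the 7 down.
(1,2) = 10 − 4 = 6 completes the 10 across.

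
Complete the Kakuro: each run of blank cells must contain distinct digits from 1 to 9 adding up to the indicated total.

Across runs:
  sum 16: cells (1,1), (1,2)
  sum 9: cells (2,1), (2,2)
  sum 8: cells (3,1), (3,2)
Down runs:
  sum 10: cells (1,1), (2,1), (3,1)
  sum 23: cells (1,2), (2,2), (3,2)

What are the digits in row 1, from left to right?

7 9

16 in 2 cells must be {7,9}; 23 in 3 cells must be {6,8,9}.
The 16 across and the 10 down share only 7, so (1,1) = 7.
(1,2) = 16 − 7 = 9 completes the 16 across.
Given what's placed, (3,2) must be 6 to fit the 8 across and 23 down.
(2,2) = 23 − 15 = 8 completes the 23 down.
(3,1) = 8 − 6 = 2 completes the 8 across.
(2,1) = 9 − 8 = 1 completes the 9 across.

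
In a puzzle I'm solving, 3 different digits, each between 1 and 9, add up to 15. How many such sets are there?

3 distinct digits from 1–9 sum between 6 and 24.

8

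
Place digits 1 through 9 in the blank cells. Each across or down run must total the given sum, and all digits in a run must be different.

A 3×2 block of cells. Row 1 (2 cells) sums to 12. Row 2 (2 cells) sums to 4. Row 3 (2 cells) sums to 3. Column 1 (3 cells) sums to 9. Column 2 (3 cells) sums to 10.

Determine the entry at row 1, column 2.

7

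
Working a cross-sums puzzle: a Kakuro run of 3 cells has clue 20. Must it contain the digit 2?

No

Counterexample: {3,8,9} sums to 20 without using 2.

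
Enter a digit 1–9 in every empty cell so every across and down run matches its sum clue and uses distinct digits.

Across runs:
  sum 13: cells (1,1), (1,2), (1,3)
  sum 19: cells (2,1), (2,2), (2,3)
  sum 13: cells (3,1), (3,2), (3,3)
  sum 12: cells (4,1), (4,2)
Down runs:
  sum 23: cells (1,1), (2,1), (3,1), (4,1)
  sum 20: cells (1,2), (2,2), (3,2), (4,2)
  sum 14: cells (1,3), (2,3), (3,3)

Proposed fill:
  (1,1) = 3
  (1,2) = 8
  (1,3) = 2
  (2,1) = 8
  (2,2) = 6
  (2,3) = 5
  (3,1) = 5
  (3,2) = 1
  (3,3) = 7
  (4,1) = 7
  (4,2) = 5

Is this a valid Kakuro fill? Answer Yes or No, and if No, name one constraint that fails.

Across: 3+8+2=13; 8+6+5=19; 5+1+7=13; 7+5=12. Down: 3+8+5+7=23; 8+6+1+5=20; 2+5+7=14. No digit repeats within any run.

Yes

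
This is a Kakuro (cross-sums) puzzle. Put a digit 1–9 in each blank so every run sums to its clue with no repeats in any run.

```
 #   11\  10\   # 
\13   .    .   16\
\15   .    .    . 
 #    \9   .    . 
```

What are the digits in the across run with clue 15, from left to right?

5, 1, 9

16 in 2 cells must be {7,9}.
The 9 across and the 16 down share only 7, so R3C3 = 7.
R2C3 = 16 − 7 = 9 completes the 16 down.
R3C2 = 9 − 7 = 2 completes the 9 across.
No cell is forced outright now. R2C2 can only be 1 or 5 (the digits allowed by both its 15 across and its 10 down). If R2C2 = 5: then R1C2 would have to be in {4,5,6,7,8,9} for the 13 across but in {3} for the 10 down — contradiction. So R2C2 = 1.
R1C2 = 10 − 3 = 7 completes the 10 down.
R2C1 = 15 − 10 = 5 completes the 15 across.
R1C1 = 13 − 7 = 6 completes the 13 across.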